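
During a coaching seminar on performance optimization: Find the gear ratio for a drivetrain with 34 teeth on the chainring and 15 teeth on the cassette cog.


GR = front_teeth / rear_teeth
GR = 34 / 15
GR = 2.2667

2.2667


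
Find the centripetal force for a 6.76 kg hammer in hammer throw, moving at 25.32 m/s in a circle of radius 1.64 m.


Fc = m * v^2 / r
v^2 = 25.32^2 = 641.1024
Fc = 6.76 * 641.1024 / 1.64
Fc = 4333.8522 / 1.64 = 2642.5928 N

2642.5928 N


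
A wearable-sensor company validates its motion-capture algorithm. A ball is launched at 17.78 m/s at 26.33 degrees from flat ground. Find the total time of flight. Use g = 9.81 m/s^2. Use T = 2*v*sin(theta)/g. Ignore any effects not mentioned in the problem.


T = 2*v*sin(theta)/g
sin(theta) = sin(26.33 deg) = 0.4435
T = 2*17.78*0.4435 / 9.81
T = 15.7723 / 9.81 = 1.6078 s

1.6078 s


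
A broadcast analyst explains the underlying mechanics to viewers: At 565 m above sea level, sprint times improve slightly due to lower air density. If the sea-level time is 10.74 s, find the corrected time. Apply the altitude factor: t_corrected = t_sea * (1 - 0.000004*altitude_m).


Correction factor = 1 - 0.000004 * 565 = 0.99774
t_corrected = t_sea * factor = 10.74 * 0.99774
t_corrected = 10.7157 s

10.7157 s


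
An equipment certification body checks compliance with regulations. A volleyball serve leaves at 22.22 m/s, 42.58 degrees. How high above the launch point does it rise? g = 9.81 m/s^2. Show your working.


H = (v*sin(theta))^2 / (2*g)
vy = v*sin(theta) = 22.22 * sin(42.58 deg) = 15.0345 m/s
H = vy^2 / (2*g) = 226.0354 / (2*9.81)
H = 226.0354 / 19.62 = 11.5207 m

11.5207 m


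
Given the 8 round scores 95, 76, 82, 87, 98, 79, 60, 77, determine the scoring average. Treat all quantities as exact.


Average = sum / n
Sum = 654
Average = 654 / 8 = 81.75

81.75


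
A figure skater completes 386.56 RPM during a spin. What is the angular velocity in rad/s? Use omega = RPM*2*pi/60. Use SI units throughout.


omega = RPM * 2 * pi / 60
omega = 386.56 * 2 * 3.14159 / 60
omega = 2428.8281 / 60 = 40.4805 rad/s

40.4805 rad/s


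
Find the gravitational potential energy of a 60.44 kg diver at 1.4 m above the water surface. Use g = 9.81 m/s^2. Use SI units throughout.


PE = m * g * h
PE = 60.44 * 9.81 * 1.4
PE = 592.9164 * 1.4 = 830.083 J

830.083 J


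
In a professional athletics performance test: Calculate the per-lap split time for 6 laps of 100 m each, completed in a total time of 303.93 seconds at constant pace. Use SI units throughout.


Split time = total_time / n_laps = 303.93 / 6
Split time = 50.655 s per lap

50.655 s


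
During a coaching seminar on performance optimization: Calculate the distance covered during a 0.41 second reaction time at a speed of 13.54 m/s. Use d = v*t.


d = v * t
d = 13.54 * 0.41
d = 5.5514 m

5.5514 m


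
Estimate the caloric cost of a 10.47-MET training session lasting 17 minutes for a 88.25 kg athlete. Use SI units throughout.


kcal = MET * mass * time_hr
Convert time: 17 min = 0.2833 hr
kcal = 10.47 * 88.25 * 0.2833
kcal = 261.7936 kcal

261.7936 kcal


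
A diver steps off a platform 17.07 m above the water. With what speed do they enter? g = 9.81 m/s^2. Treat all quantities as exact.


v = sqrt(2 * g * h)
v = sqrt(2 * 9.81 * 17.07)
v = sqrt(334.9134) = 18.3006 m/s

18.3006 m/s


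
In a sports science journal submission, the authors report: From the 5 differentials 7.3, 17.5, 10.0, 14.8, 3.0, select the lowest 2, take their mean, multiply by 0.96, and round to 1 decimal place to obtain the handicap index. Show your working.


All differentials: 7.3, 17.5, 10.0, 14.8, 3.0
Sorted: 3.0, 7.3, 10.0, 14.8, 17.5
Best 2: 3.0, 7.3
Average of best = 10.3 / 2 = 5.15
Raw index = 5.15 * 0.96 = 4.944
Handicap index = round(4.944, 1) = 4.9

4.9


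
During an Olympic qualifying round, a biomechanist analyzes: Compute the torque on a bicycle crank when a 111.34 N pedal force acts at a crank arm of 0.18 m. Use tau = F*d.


tau = F * d
tau = 111.34 * 0.18
tau = 20.0412 N*m

20.0412 N*m


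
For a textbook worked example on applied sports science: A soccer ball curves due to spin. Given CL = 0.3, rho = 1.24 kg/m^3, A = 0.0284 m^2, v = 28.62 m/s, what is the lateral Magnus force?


FM = 0.5 * CL * rho * A * v^2
FM = 0.5 * 0.3 * 1.24 * 0.0284 * 28.62^2
v^2 = 819.1044
FM = 0.5 * 0.3 * 1.24 * 0.0284 * 819.1044 = 4.3268 N

4.3268 N


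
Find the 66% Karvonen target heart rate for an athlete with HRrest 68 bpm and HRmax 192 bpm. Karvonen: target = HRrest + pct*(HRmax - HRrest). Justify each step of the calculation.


Target = HRrest + pct*(HRmax - HRrest)
Heart rate reserve = HRmax - HRrest = 192 - 68 = 124 bpm
Fraction = 66% = 0.66
Target = 68 + 0.66 * 124
Target = 68 + 81.84 = 149.84 bpm

149.84 bpm


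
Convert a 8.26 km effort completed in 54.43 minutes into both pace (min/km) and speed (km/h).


Pace = time / distance = 54.43 min / 8.26 km = 6.5896 min/km
Speed = distance / time_in_hours = 8.26 / 0.9072 hr
Speed = 9.1053 km/h

6.5896 min/km, 9.1053 km/h


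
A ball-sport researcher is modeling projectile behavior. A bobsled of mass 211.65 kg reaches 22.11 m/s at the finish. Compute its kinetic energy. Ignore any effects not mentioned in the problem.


KE = 0.5 * m * v^2
KE = 0.5 * 211.65 * 22.11^2
KE = 0.5 * 211.65 * 488.8521 = 51732.7735 J

51732.7735 J


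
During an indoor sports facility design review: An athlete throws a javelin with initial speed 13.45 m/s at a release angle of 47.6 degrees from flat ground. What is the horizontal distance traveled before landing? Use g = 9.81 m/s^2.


R = v^2 * sin(2*theta) / g
Convert angle to radians: theta = 47.6 deg = 0.8308 rad
sin(2*theta) = sin(1.6616) = 0.9959
R = 13.45^2 * 0.9959 / 9.81
R = 180.9025 * 0.9959 / 9.81 = 18.3647 m

18.3647 m


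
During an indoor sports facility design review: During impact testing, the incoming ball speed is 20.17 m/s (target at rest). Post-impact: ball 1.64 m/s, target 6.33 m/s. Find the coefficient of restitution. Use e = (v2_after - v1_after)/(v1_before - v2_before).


e = (v2_after - v1_after) / (v1_before - v2_before)
Numerator = 6.33 - 1.64 = 4.69
Denominator = 20.17 - 0 = 20.17
e = 4.69 / 20.17 = 0.2325

0.2325


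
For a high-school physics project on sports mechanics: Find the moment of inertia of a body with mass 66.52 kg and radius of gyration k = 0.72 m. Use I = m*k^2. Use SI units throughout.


I = m * k^2
I = 66.52 * 0.72^2
I = 66.52 * 0.5184 = 34.484 kg*m^2

34.484 kg*m^2


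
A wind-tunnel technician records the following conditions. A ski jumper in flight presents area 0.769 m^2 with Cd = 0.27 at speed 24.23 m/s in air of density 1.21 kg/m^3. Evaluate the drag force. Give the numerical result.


Fd = 0.5 * Cd * rho * A * v^2
Fd = 0.5 * 0.27 * 1.21 * 0.769 * 24.23^2
v^2 = 587.0929
Fd = 0.5 * 0.27 * 1.21 * 0.769 * 587.0929 = 73.7483 N

73.7483 N


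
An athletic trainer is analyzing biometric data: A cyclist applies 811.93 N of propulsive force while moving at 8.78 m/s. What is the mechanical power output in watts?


P = F * v
P = 811.93 * 8.78
P = 7128.7454 W

7128.7454 W


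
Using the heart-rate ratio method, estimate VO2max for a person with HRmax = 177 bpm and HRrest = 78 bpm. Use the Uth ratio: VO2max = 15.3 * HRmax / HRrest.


VO2max = 15.3 * HRmax / HRrest
VO2max = 15.3 * 177 / 78
VO2max = 2708.1 / 78 = 34.7192 mL/kg/min

34.7192 mL/kg/min


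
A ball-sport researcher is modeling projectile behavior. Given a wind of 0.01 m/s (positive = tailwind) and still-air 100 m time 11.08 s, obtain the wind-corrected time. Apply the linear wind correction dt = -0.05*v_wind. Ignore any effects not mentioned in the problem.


dt = -0.05 * v_wind = -0.05 * 0.01 = -5.0000e-04 s
t_corrected = t_still + dt = 11.08 + (-5.0000e-04)
t_corrected = 11.0795 s

11.0795 s


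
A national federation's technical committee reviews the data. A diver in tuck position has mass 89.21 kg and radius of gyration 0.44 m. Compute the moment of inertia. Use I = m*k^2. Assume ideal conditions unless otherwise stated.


I = m * k^2
I = 89.21 * 0.44^2
I = 89.21 * 0.1936 = 17.2711 kg*m^2

17.2711 kg*m^2


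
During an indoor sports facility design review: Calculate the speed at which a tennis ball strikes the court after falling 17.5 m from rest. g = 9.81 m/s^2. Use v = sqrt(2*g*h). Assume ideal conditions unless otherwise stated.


v = sqrt(2 * g * h)
v = sqrt(2 * 9.81 * 17.5)
v = sqrt(343.35) = 18.5297 m/s

18.5297 m/s


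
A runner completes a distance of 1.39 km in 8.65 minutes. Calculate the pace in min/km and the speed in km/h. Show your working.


Pace = time / distance = 8.65 min / 1.39 km = 6.223 min/km
Speed = distance / time_in_hours = 1.39 / 0.1442 hr
Speed = 9.6416 km/h

6.223 min/km, 9.6416 km/h


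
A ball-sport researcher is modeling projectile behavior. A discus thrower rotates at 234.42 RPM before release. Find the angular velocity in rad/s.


omega = RPM * 2 * pi / 60
omega = 234.42 * 2 * 3.14159 / 60
omega = 1472.9043 / 60 = 24.5484 rad/s

24.5484 rad/s


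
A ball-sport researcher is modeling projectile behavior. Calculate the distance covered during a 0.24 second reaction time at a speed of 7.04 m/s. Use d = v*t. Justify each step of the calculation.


d = v * t
d = 7.04 * 0.24
d = 1.6896 m

1.6896 m


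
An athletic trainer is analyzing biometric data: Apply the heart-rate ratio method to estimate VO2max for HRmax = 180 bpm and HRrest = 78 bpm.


VO2max = 15.3 * HRmax / HRrest
VO2max = 15.3 * 180 / 78
VO2max = 2754 / 78 = 35.3077 mL/kg/min

35.3077 mL/kg/min


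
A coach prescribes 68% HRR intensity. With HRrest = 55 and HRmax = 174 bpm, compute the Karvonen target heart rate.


Target = HRrest + pct*(HRmax - HRrest)
Heart rate reserve = HRmax - HRrest = 174 - 55 = 119 bpm
Fraction = 68% = 0.68
Target = 55 + 0.68 * 119
Target = 55 + 80.92 = 135.92 bpm

135.92 bpm


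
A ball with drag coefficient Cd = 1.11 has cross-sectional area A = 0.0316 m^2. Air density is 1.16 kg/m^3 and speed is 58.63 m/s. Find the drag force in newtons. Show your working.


Fd = 0.5 * Cd * rho * A * v^2
Fd = 0.5 * 1.11 * 1.16 * 0.0316 * 58.63^2
v^2 = 3437.4769
Fd = 0.5 * 1.11 * 1.16 * 0.0316 * 3437.4769 = 69.9323 N

69.9323 N


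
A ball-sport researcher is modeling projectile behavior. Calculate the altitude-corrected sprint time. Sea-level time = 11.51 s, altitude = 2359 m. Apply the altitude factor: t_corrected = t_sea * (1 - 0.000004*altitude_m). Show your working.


Correction factor = 1 - 0.000004 * 2359 = 0.990564
t_corrected = t_sea * factor = 11.51 * 0.990564
t_corrected = 11.4014 s

11.4014 s


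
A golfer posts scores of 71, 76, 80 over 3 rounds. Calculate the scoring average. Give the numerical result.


Average = sum / n
Sum = 227
Average = 227 / 3 = 75.6667

75.6667


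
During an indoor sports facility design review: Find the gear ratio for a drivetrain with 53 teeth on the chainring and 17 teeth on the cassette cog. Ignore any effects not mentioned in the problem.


GR = front_teeth / rear_teeth
GR = 53 / 17
GR = 3.1176

3.1176


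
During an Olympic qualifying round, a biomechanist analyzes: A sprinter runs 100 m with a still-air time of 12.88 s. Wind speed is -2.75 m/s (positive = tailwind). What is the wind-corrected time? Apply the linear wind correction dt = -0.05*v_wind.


dt = -0.05 * v_wind = -0.05 * -2.75 = 0.1375 s
t_corrected = t_still + dt = 12.88 + (0.1375)
t_corrected = 13.0175 s

13.0175 s


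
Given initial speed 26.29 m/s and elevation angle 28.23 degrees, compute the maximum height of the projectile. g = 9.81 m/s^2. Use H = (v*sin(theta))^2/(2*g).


H = (v*sin(theta))^2 / (2*g)
vy = v*sin(theta) = 26.29 * sin(28.23 deg) = 12.4355 m/s
H = vy^2 / (2*g) = 154.6414 / (2*9.81)
H = 154.6414 / 19.62 = 7.8818 m

7.8818 m


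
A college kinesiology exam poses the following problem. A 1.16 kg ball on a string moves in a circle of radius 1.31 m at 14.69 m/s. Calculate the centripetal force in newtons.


Fc = m * v^2 / r
v^2 = 14.69^2 = 215.7961
Fc = 1.16 * 215.7961 / 1.31
Fc = 250.3235 / 1.31 = 191.0866 N

191.0866 N


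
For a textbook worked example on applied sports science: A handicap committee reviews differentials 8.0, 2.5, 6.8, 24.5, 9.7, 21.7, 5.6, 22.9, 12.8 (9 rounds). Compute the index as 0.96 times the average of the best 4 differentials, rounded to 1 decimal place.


All differentials: 8.0, 2.5, 6.8, 24.5, 9.7, 21.7, 5.6, 22.9, 12.8
Sorted: 2.5, 5.6, 6.8, 8.0, 9.7, 12.8, 21.7, 22.9, 24.5
Best 4: 2.5, 5.6, 6.8, 8.0
Average of best = 22.9 / 4 = 5.725
Raw index = 5.725 * 0.96 = 5.496
Handicap index = round(5.496, 1) = 5.5

5.5


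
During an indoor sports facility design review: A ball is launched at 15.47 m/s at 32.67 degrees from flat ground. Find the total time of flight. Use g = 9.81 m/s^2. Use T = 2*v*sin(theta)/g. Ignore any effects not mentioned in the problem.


T = 2*v*sin(theta)/g
sin(theta) = sin(32.67 deg) = 0.5398
T = 2*15.47*0.5398 / 9.81
T = 16.7014 / 9.81 = 1.7025 s

1.7025 s


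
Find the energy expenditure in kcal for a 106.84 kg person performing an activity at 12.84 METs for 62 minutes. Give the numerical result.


kcal = MET * mass * time_hr
Convert time: 62 min = 1.0333 hr
kcal = 12.84 * 106.84 * 1.0333
kcal = 1417.5531 kcal

1417.5531 kcal


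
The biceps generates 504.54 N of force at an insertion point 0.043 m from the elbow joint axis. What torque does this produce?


tau = F * d
tau = 504.54 * 0.043
tau = 21.6952 N*m

21.6952 N*m


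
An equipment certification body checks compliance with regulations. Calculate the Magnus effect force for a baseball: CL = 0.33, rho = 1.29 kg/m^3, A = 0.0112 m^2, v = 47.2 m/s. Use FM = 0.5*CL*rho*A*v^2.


FM = 0.5 * CL * rho * A * v^2
FM = 0.5 * 0.33 * 1.29 * 0.0112 * 47.2^2
v^2 = 2227.84
FM = 0.5 * 0.33 * 1.29 * 0.0112 * 2227.84 = 5.311 N

5.311 N


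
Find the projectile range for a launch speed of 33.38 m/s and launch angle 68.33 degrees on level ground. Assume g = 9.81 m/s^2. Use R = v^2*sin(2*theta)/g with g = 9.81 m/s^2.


R = v^2 * sin(2*theta) / g
Convert angle to radians: theta = 68.33 deg = 1.1926 rad
sin(2*theta) = sin(2.3852) = 0.6863
R = 33.38^2 * 0.6863 / 9.81
R = 1114.2244 * 0.6863 / 9.81 = 77.9533 m

77.9533 m


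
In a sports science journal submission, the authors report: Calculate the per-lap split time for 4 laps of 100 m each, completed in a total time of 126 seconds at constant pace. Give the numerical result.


Split time = total_time / n_laps = 126 / 4
Split time = 31.5 s per lap

31.5 s


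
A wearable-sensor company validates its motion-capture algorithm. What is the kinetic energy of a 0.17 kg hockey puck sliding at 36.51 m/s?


KE = 0.5 * m * v^2
KE = 0.5 * 0.17 * 36.51^2
KE = 0.5 * 0.17 * 1332.9801 = 113.3033 J

113.3033 J


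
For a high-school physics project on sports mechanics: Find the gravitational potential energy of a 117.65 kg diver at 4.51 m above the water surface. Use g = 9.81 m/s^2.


PE = m * g * h
PE = 117.65 * 9.81 * 4.51
PE = 1154.1465 * 4.51 = 5205.2007 J

5205.2007 J


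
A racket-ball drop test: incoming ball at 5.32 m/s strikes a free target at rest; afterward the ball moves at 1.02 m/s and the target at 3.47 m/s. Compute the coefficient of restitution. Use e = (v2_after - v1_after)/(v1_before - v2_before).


e = (v2_after - v1_after) / (v1_before - v2_before)
Numerator = 3.47 - 1.02 = 2.45
Denominator = 5.32 - 0 = 5.32
e = 2.45 / 5.32 = 0.4605

0.4605


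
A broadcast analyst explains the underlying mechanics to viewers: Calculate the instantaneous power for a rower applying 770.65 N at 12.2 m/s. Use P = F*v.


P = F * v
P = 770.65 * 12.2
P = 9401.93 W

9401.93 W


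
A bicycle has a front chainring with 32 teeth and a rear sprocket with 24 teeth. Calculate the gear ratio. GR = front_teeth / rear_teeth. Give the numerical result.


GR = front_teeth / rear_teeth
GR = 32 / 24
GR = 1.3333

1.3333


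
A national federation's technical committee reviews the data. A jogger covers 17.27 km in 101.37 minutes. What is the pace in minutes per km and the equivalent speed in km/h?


Pace = time / distance = 101.37 min / 17.27 km = 5.8697 min/km
Speed = distance / time_in_hours = 17.27 / 1.6895 hr
Speed = 10.222 km/h

5.8697 min/km, 10.222 km/h


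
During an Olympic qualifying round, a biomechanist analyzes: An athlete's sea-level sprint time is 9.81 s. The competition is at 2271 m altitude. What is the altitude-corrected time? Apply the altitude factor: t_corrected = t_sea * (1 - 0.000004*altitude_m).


Correction factor = 1 - 0.000004 * 2271 = 0.990916
t_corrected = t_sea * factor = 9.81 * 0.990916
t_corrected = 9.7209 s

9.7209 s


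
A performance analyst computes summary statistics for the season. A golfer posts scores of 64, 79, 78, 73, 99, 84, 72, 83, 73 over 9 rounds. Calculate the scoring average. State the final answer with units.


Average = sum / n
Sum = 705
Average = 705 / 9 = 78.3333

78.3333


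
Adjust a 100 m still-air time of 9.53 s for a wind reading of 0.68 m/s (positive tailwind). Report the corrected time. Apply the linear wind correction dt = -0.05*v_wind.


dt = -0.05 * v_wind = -0.05 * 0.68 = -0.034 s
t_corrected = t_still + dt = 9.53 + (-0.034)
t_corrected = 9.496 s

9.496 s


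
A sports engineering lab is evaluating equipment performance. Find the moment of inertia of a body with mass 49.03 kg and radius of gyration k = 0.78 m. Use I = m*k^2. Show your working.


I = m * k^2
I = 49.03 * 0.78^2
I = 49.03 * 0.6084 = 29.8299 kg*m^2

29.8299 kg*m^2


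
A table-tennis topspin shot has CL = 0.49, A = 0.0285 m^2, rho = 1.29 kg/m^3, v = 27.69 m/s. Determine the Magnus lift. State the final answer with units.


FM = 0.5 * CL * rho * A * v^2
FM = 0.5 * 0.49 * 1.29 * 0.0285 * 27.69^2
v^2 = 766.7361
FM = 0.5 * 0.49 * 1.29 * 0.0285 * 766.7361 = 6.9063 N

6.9063 N


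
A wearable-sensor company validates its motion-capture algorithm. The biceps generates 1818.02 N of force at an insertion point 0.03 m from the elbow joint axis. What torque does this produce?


tau = F * d
tau = 1818.02 * 0.03
tau = 54.5406 N*m

54.5406 N*m


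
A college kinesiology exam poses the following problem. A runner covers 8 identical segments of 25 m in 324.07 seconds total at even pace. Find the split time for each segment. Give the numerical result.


Split time = total_time / n_laps = 324.07 / 8
Split time = 40.5087 s per lap

40.5087 s


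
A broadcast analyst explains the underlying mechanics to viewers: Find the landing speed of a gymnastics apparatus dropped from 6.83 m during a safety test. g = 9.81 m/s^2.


v = sqrt(2 * g * h)
v = sqrt(2 * 9.81 * 6.83)
v = sqrt(134.0046) = 11.576 m/s

11.576 m/s


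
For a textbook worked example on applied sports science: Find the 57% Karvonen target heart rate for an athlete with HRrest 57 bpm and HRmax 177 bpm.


Target = HRrest + pct*(HRmax - HRrest)
Heart rate reserve = HRmax - HRrest = 177 - 57 = 120 bpm
Fraction = 57% = 0.57
Target = 57 + 0.57 * 120
Target = 57 + 68.4 = 125.4 bpm

125.4 bpm


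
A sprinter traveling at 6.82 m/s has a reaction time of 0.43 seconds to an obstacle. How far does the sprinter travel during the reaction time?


d = v * t
d = 6.82 * 0.43
d = 2.9326 m

2.9326 m


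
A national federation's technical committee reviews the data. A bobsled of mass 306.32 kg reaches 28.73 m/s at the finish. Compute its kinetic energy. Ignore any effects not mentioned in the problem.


KE = 0.5 * m * v^2
KE = 0.5 * 306.32 * 28.73^2
KE = 0.5 * 306.32 * 825.4129 = 126420.2398 J

126420.2398 J


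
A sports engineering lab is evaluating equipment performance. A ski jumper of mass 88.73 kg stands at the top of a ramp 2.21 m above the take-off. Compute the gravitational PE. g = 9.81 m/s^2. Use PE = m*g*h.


PE = m * g * h
PE = 88.73 * 9.81 * 2.21
PE = 870.4413 * 2.21 = 1923.6753 J

1923.6753 J


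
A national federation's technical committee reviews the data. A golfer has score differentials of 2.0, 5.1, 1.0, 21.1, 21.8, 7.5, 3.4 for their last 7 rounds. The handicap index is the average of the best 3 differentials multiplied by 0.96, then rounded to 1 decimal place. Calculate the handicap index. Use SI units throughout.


All differentials: 2.0, 5.1, 1.0, 21.1, 21.8, 7.5, 3.4
Sorted: 1.0, 2.0, 3.4, 5.1, 7.5, 21.1, 21.8
Best 3: 1.0, 2.0, 3.4
Average of best = 6.4 / 3 = 2.1333
Raw index = 2.1333 * 0.96 = 2.048
Handicap index = round(2.048, 1) = 2.0

2.0


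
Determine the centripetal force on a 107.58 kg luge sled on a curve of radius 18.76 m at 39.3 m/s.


Fc = m * v^2 / r
v^2 = 39.3^2 = 1544.49
Fc = 107.58 * 1544.49 / 18.76
Fc = 166156.2342 / 18.76 = 8856.9421 N

8856.9421 N


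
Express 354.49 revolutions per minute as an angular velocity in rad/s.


omega = RPM * 2 * pi / 60
omega = 354.49 * 2 * 3.14159 / 60
omega = 2227.3264 / 60 = 37.1221 rad/s

37.1221 rad/s


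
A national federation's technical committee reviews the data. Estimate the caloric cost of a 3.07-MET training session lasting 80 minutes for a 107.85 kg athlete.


kcal = MET * mass * time_hr
Convert time: 80 min = 1.3333 hr
kcal = 3.07 * 107.85 * 1.3333
kcal = 441.466 kcal

441.466 kcal


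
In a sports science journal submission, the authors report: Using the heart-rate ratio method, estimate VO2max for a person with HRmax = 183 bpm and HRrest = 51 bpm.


VO2max = 15.3 * HRmax / HRrest
VO2max = 15.3 * 183 / 51
VO2max = 2799.9 / 51 = 54.9 mL/kg/min

54.9 mL/kg/min


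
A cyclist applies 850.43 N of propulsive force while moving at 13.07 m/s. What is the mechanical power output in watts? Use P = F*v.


P = F * v
P = 850.43 * 13.07
P = 11115.1201 W

11115.1201 W


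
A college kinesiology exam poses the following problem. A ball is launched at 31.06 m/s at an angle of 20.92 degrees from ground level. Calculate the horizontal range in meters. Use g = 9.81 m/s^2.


R = v^2 * sin(2*theta) / g
Convert angle to radians: theta = 20.92 deg = 0.3651 rad
sin(2*theta) = sin(0.7302) = 0.6671
R = 31.06^2 * 0.6671 / 9.81
R = 964.7236 * 0.6671 / 9.81 = 65.5985 m

65.5985 m


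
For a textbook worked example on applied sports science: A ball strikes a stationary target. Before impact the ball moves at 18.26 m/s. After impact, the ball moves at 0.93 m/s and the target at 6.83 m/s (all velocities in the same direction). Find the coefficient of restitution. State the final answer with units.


e = (v2_after - v1_after) / (v1_before - v2_before)
Numerator = 6.83 - 0.93 = 5.9
Denominator = 18.26 - 0 = 18.26
e = 5.9 / 18.26 = 0.3231

0.3231


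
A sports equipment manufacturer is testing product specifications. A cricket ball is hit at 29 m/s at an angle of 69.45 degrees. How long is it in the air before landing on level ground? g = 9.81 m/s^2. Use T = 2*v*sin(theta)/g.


T = 2*v*sin(theta)/g
sin(theta) = sin(69.45 deg) = 0.9364
T = 2*29*0.9364 / 9.81
T = 54.3092 / 9.81 = 5.5361 s

5.5361 s


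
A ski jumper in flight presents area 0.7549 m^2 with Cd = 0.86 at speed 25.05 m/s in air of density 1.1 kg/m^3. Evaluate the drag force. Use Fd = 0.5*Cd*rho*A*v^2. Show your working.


Fd = 0.5 * Cd * rho * A * v^2
Fd = 0.5 * 0.86 * 1.1 * 0.7549 * 25.05^2
v^2 = 627.5025
Fd = 0.5 * 0.86 * 1.1 * 0.7549 * 627.5025 = 224.0609 N

224.0609 N


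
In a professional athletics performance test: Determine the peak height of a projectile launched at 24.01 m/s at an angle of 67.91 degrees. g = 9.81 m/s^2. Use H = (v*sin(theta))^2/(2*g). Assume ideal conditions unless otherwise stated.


H = (v*sin(theta))^2 / (2*g)
vy = v*sin(theta) = 24.01 * sin(67.91 deg) = 22.2475 m/s
H = vy^2 / (2*g) = 494.9525 / (2*9.81)
H = 494.9525 / 19.62 = 25.2269 m

25.2269 m


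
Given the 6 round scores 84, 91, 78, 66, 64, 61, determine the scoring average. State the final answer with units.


Average = sum / n
Sum = 444
Average = 444 / 6 = 74

74


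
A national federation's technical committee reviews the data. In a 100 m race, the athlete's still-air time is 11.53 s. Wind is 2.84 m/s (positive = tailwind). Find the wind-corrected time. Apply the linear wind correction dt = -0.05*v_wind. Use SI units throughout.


dt = -0.05 * v_wind = -0.05 * 2.84 = -0.142 s
t_corrected = t_still + dt = 11.53 + (-0.142)
t_corrected = 11.388 s

11.388 s


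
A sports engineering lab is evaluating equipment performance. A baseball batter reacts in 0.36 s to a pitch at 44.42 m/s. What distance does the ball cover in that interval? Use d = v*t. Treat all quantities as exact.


d = v * t
d = 44.42 * 0.36
d = 15.9912 m

15.9912 m


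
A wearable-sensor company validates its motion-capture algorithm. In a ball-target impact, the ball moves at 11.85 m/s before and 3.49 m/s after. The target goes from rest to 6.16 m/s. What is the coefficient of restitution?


e = (v2_after - v1_after) / (v1_before - v2_before)
Numerator = 6.16 - 3.49 = 2.67
Denominator = 11.85 - 0 = 11.85
e = 2.67 / 11.85 = 0.2253

0.2253


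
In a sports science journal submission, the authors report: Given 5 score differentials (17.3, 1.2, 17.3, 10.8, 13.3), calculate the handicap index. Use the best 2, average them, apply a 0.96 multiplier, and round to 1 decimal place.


All differentials: 17.3, 1.2, 17.3, 10.8, 13.3
Sorted: 1.2, 10.8, 13.3, 17.3, 17.3
Best 2: 1.2, 10.8
Average of best = 12 / 2 = 6
Raw index = 6 * 0.96 = 5.76
Handicap index = round(5.76, 1) = 5.8

5.8


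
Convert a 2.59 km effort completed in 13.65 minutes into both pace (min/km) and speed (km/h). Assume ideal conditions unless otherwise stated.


Pace = time / distance = 13.65 min / 2.59 km = 5.2703 min/km
Speed = distance / time_in_hours = 2.59 / 0.2275 hr
Speed = 11.3846 km/h

5.2703 min/km, 11.3846 km/h


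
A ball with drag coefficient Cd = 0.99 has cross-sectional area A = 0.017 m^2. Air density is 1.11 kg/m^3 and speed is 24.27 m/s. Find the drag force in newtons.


Fd = 0.5 * Cd * rho * A * v^2
Fd = 0.5 * 0.99 * 1.11 * 0.017 * 24.27^2
v^2 = 589.0329
Fd = 0.5 * 0.99 * 1.11 * 0.017 * 589.0329 = 5.502 N

5.502 N


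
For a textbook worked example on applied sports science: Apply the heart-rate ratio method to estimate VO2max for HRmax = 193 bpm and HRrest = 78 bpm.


VO2max = 15.3 * HRmax / HRrest
VO2max = 15.3 * 193 / 78
VO2max = 2952.9 / 78 = 37.8577 mL/kg/min

37.8577 mL/kg/min


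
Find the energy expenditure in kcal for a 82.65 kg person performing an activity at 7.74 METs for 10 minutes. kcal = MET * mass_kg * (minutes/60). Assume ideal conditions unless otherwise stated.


kcal = MET * mass * time_hr
Convert time: 10 min = 0.1667 hr
kcal = 7.74 * 82.65 * 0.1667
kcal = 106.6185 kcal

106.6185 kcal


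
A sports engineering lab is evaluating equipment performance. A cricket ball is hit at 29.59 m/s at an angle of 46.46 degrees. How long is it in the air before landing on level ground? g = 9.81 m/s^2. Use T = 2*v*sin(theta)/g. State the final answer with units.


T = 2*v*sin(theta)/g
sin(theta) = sin(46.46 deg) = 0.7249
T = 2*29.59*0.7249 / 9.81
T = 42.8992 / 9.81 = 4.373 s

4.373 s


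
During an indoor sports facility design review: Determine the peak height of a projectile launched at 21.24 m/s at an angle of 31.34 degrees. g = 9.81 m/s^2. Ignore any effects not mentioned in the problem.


H = (v*sin(theta))^2 / (2*g)
vy = v*sin(theta) = 21.24 * sin(31.34 deg) = 11.0473 m/s
H = vy^2 / (2*g) = 122.0418 / (2*9.81)
H = 122.0418 / 19.62 = 6.2203 m

6.2203 m


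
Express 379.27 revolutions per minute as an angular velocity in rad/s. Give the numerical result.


omega = RPM * 2 * pi / 60
omega = 379.27 * 2 * 3.14159 / 60
omega = 2383.0237 / 60 = 39.7171 rad/s

39.7171 rad/s


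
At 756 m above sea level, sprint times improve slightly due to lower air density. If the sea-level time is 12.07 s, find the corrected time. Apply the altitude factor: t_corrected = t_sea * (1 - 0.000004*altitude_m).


Correction factor = 1 - 0.000004 * 756 = 0.996976
t_corrected = t_sea * factor = 12.07 * 0.996976
t_corrected = 12.0335 s

12.0335 s


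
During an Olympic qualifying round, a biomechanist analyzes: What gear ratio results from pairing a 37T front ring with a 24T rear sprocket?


GR = front_teeth / rear_teeth
GR = 37 / 24
GR = 1.5417

1.5417


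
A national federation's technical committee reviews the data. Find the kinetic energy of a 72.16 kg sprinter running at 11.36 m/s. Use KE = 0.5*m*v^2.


KE = 0.5 * m * v^2
KE = 0.5 * 72.16 * 11.36^2
KE = 0.5 * 72.16 * 129.0496 = 4656.1096 J

4656.1096 J


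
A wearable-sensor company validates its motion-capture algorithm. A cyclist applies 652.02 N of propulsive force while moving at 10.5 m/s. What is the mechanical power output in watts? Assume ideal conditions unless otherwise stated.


P = F * v
P = 652.02 * 10.5
P = 6846.21 W

6846.21 W


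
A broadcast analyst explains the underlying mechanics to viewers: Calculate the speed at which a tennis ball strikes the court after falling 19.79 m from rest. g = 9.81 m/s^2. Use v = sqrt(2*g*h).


v = sqrt(2 * g * h)
v = sqrt(2 * 9.81 * 19.79)
v = sqrt(388.2798) = 19.7048 m/s

19.7048 m/s


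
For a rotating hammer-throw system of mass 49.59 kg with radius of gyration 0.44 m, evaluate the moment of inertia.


I = m * k^2
I = 49.59 * 0.44^2
I = 49.59 * 0.1936 = 9.6006 kg*m^2

9.6006 kg*m^2


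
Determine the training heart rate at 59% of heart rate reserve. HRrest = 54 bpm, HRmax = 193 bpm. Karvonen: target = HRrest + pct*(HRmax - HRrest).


Target = HRrest + pct*(HRmax - HRrest)
Heart rate reserve = HRmax - HRrest = 193 - 54 = 139 bpm
Fraction = 59% = 0.59
Target = 54 + 0.59 * 139
Target = 54 + 82.01 = 136.01 bpm

136.01 bpm


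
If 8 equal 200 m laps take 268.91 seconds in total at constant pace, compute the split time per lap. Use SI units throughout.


Split time = total_time / n_laps = 268.91 / 8
Split time = 33.6138 s per lap

33.6138 s


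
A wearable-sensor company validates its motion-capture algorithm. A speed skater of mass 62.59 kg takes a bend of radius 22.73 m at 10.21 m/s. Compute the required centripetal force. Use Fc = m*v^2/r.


Fc = m * v^2 / r
v^2 = 10.21^2 = 104.2441
Fc = 62.59 * 104.2441 / 22.73
Fc = 6524.6382 / 22.73 = 287.0496 N

287.0496 N


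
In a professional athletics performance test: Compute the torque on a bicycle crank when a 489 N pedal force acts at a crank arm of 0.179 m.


tau = F * d
tau = 489 * 0.179
tau = 87.531 N*m

87.531 N*m


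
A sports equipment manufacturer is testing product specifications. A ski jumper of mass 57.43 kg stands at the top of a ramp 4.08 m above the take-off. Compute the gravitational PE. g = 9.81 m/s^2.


PE = m * g * h
PE = 57.43 * 9.81 * 4.08
PE = 563.3883 * 4.08 = 2298.6243 J

2298.6243 J


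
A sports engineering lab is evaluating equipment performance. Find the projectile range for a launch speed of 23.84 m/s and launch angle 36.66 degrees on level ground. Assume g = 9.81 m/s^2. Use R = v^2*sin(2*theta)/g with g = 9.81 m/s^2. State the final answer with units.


R = v^2 * sin(2*theta) / g
Convert angle to radians: theta = 36.66 deg = 0.6398 rad
sin(2*theta) = sin(1.2797) = 0.9579
R = 23.84^2 * 0.9579 / 9.81
R = 568.3456 * 0.9579 / 9.81 = 55.4976 m

55.4976 m


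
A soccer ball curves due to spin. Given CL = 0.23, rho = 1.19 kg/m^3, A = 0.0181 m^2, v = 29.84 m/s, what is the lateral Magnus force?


FM = 0.5 * CL * rho * A * v^2
FM = 0.5 * 0.23 * 1.19 * 0.0181 * 29.84^2
v^2 = 890.4256
FM = 0.5 * 0.23 * 1.19 * 0.0181 * 890.4256 = 2.2056 N

2.2056 N


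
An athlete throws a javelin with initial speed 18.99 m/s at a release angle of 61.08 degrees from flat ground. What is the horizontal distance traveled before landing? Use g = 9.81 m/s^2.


R = v^2 * sin(2*theta) / g
Convert angle to radians: theta = 61.08 deg = 1.066 rad
sin(2*theta) = sin(2.1321) = 0.8466
R = 18.99^2 * 0.8466 / 9.81
R = 360.6201 * 0.8466 / 9.81 = 31.1201 m

31.1201 m


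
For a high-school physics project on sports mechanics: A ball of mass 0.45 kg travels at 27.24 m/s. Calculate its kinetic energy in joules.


KE = 0.5 * m * v^2
KE = 0.5 * 0.45 * 27.24^2
KE = 0.5 * 0.45 * 742.0176 = 166.954 J

166.954 J


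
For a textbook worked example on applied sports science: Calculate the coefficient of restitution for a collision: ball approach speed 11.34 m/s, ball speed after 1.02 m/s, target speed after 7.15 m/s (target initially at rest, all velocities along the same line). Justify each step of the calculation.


e = (v2_after - v1_after) / (v1_before - v2_before)
Numerator = 7.15 - 1.02 = 6.13
Denominator = 11.34 - 0 = 11.34
e = 6.13 / 11.34 = 0.5406

0.5406


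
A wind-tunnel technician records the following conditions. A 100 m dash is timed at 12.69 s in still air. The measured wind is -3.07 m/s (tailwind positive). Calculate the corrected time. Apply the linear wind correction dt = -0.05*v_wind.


dt = -0.05 * v_wind = -0.05 * -3.07 = 0.1535 s
t_corrected = t_still + dt = 12.69 + (0.1535)
t_corrected = 12.8435 s

12.8435 s


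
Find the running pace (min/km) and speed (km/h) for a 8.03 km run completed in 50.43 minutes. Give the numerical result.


Pace = time / distance = 50.43 min / 8.03 km = 6.2802 min/km
Speed = distance / time_in_hours = 8.03 / 0.8405 hr
Speed = 9.5538 km/h

6.2802 min/km, 9.5538 km/h


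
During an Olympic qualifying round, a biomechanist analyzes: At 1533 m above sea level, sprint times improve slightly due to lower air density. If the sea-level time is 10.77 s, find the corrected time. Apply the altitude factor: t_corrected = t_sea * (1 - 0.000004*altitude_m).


Correction factor = 1 - 0.000004 * 1533 = 0.993868
t_corrected = t_sea * factor = 10.77 * 0.993868
t_corrected = 10.704 s

10.704 s


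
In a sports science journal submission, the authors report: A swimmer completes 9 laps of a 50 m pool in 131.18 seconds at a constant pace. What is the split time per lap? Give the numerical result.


Split time = total_time / n_laps = 131.18 / 9
Split time = 14.5756 s per lap

14.5756 s


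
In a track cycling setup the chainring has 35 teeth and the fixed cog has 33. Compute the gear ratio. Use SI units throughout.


GR = front_teeth / rear_teeth
GR = 35 / 33
GR = 1.0606

1.0606


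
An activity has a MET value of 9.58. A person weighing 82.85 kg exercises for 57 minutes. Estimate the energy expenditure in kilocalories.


kcal = MET * mass * time_hr
Convert time: 57 min = 0.95 hr
kcal = 9.58 * 82.85 * 0.95
kcal = 754.0178 kcal

754.0178 kcal


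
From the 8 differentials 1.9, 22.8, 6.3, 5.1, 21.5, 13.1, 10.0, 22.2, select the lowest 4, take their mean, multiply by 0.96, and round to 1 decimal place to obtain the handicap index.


All differentials: 1.9, 22.8, 6.3, 5.1, 21.5, 13.1, 10.0, 22.2
Sorted: 1.9, 5.1, 6.3, 10.0, 13.1, 21.5, 22.2, 22.8
Best 4: 1.9, 5.1, 6.3, 10.0
Average of best = 23.3 / 4 = 5.825
Raw index = 5.825 * 0.96 = 5.592
Handicap index = round(5.592, 1) = 5.6

5.6


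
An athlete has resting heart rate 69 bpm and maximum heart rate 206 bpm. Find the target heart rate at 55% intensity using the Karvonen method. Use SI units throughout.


Target = HRrest + pct*(HRmax - HRrest)
Heart rate reserve = HRmax - HRrest = 206 - 69 = 137 bpm
Fraction = 55% = 0.55
Target = 69 + 0.55 * 137
Target = 69 + 75.35 = 144.35 bpm

144.35 bpm


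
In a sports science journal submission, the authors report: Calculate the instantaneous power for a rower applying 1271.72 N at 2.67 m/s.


P = F * v
P = 1271.72 * 2.67
P = 3395.4924 W

3395.4924 W


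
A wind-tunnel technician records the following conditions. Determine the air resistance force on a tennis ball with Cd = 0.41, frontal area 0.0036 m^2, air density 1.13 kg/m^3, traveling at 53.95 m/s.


Fd = 0.5 * Cd * rho * A * v^2
Fd = 0.5 * 0.41 * 1.13 * 0.0036 * 53.95^2
v^2 = 2910.6025
Fd = 0.5 * 0.41 * 1.13 * 0.0036 * 2910.6025 = 2.4273 N

2.4273 N


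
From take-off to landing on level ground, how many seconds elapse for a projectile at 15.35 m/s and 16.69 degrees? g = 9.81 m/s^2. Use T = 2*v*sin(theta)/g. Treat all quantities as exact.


T = 2*v*sin(theta)/g
sin(theta) = sin(16.69 deg) = 0.2872
T = 2*15.35*0.2872 / 9.81
T = 8.8168 / 9.81 = 0.8988 s

0.8988 s


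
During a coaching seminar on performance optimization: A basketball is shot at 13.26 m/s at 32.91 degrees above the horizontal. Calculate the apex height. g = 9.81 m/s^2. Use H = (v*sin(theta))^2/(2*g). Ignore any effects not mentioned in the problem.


H = (v*sin(theta))^2 / (2*g)
vy = v*sin(theta) = 13.26 * sin(32.91 deg) = 7.2044 m/s
H = vy^2 / (2*g) = 51.9039 / (2*9.81)
H = 51.9039 / 19.62 = 2.6455 m

2.6455 m


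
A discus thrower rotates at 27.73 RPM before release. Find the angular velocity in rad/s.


omega = RPM * 2 * pi / 60
omega = 27.73 * 2 * 3.14159 / 60
omega = 174.2327 / 60 = 2.9039 rad/s

2.9039 rad/s


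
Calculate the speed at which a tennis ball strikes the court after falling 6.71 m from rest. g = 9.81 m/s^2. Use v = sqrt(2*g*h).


v = sqrt(2 * g * h)
v = sqrt(2 * 9.81 * 6.71)
v = sqrt(131.6502) = 11.4739 m/s

11.4739 m/s


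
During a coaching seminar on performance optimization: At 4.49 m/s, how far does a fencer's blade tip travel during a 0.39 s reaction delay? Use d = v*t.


d = v * t
d = 4.49 * 0.39
d = 1.7511 m

1.7511 m


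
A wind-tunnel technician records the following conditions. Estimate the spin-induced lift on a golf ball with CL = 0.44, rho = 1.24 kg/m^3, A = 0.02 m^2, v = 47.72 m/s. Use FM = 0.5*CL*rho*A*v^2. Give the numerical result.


FM = 0.5 * CL * rho * A * v^2
FM = 0.5 * 0.44 * 1.24 * 0.02 * 47.72^2
v^2 = 2277.1984
FM = 0.5 * 0.44 * 1.24 * 0.02 * 2277.1984 = 12.4244 N

12.4244 N


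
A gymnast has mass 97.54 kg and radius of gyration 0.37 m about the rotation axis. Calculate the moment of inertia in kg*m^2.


I = m * k^2
I = 97.54 * 0.37^2
I = 97.54 * 0.1369 = 13.3532 kg*m^2

13.3532 kg*m^2


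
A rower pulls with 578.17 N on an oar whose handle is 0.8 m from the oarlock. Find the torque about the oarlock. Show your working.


tau = F * d
tau = 578.17 * 0.8
tau = 462.536 N*m

462.536 N*m


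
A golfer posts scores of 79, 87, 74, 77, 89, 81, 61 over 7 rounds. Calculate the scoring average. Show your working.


Average = sum / n
Sum = 548
Average = 548 / 7 = 78.2857

78.2857


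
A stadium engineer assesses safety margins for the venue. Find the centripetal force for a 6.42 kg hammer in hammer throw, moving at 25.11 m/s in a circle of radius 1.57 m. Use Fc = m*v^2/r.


Fc = m * v^2 / r
v^2 = 25.11^2 = 630.5121
Fc = 6.42 * 630.5121 / 1.57
Fc = 4047.8877 / 1.57 = 2578.2724 N

2578.2724 N


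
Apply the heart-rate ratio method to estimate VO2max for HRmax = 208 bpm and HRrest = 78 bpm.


VO2max = 15.3 * HRmax / HRrest
VO2max = 15.3 * 208 / 78
VO2max = 3182.4 / 78 = 40.8 mL/kg/min

40.8 mL/kg/min


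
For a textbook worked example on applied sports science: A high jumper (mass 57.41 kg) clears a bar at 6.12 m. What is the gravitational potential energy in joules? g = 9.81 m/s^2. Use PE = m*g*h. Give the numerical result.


PE = m * g * h
PE = 57.41 * 9.81 * 6.12
PE = 563.1921 * 6.12 = 3446.7357 J

3446.7357 J


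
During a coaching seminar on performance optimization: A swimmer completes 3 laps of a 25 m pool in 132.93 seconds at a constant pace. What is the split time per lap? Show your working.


Split time = total_time / n_laps = 132.93 / 3
Split time = 44.31 s per lap

44.31 s


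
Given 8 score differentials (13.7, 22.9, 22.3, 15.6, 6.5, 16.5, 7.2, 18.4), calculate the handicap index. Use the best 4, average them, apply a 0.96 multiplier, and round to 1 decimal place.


All differentials: 13.7, 22.9, 22.3, 15.6, 6.5, 16.5, 7.2, 18.4
Sorted: 6.5, 7.2, 13.7, 15.6, 16.5, 18.4, 22.3, 22.9
Best 4: 6.5, 7.2, 13.7, 15.6
Average of best = 43 / 4 = 10.75
Raw index = 10.75 * 0.96 = 10.32
Handicap index = round(10.32, 1) = 10.3

10.3
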